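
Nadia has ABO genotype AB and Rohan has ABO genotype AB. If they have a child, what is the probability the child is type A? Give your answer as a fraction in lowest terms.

ABO cross AB × AB → offspring phenotypes: 1/4 A, 1/4 B, 1/2 AB.
So P(type A) = 1/4.

1/4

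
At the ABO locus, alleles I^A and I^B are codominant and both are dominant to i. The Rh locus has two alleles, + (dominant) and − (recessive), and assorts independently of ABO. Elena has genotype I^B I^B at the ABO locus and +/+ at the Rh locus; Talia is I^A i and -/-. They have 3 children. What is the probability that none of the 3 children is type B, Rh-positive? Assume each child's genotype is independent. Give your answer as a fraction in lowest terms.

ABO cross I^B I^B × I^A i → 1/2 B, 1/2 AB.
Rh cross +/+ × -/- → 1 Rh+; so P(type B, Rh-positive) = 1/2 × 1 = 1/2 per child.
P(not type B, Rh-positive) = 1/2 for one child; (1/2)^3 = 1/8.

1/8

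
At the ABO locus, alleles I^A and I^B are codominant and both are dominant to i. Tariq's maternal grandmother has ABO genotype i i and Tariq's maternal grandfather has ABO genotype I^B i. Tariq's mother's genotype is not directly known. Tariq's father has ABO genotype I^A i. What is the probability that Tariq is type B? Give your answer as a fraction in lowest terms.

1/8

Tariq's mother's ABO genotype from i i × I^B i: 1/2 I^B i, 1/2 i i.
Crossing each possibility with the father I^A i and summing P(type B): 1/2·1/4 + 1/2·0 = 1/8.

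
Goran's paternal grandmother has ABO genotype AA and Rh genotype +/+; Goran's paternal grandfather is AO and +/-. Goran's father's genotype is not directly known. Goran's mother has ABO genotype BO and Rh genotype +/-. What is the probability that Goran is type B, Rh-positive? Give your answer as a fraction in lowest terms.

Goran's father's ABO genotype from AA × AO: 1/2 AA, 1/2 AO.
Crossing each possibility with the mother BO and summing P(type B): 1/2·0 + 1/2·1/4 = 1/8.
Similarly for Rh via the father's Rh distribution: P(Rh+) = 7/8.
Independent loci: 1/8 × 7/8 = 7/64.

7/64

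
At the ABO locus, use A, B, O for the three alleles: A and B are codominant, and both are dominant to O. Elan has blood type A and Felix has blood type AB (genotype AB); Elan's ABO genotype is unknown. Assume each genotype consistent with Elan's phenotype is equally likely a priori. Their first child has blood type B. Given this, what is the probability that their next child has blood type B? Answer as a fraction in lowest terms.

Possible genotypes: Elan ∈ {AA, AO}; Felix ∈ {AB}.
Weight each parental genotype pair by prior × P(type-B child):
  AO × AB: posterior weight 1; P(next child type B) = 1/4.
Weighted sum = 1/4.

1/4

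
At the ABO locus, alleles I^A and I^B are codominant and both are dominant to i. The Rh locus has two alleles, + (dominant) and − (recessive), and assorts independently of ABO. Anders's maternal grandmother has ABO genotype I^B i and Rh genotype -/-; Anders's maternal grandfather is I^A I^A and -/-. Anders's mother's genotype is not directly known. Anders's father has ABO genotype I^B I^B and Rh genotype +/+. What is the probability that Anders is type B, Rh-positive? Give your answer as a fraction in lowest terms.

Anders's mother's ABO genotype from I^B i × I^A I^A: 1/2 I^A I^B, 1/2 I^A i.
Crossing each possibility with the father I^B I^B and summing P(type B): 1/2·1/2 + 1/2·1/2 = 1/2.
Similarly for Rh via the mother's Rh distribution: P(Rh+) = 1.
Independent loci: 1/2 × 1 = 1/2.

1/2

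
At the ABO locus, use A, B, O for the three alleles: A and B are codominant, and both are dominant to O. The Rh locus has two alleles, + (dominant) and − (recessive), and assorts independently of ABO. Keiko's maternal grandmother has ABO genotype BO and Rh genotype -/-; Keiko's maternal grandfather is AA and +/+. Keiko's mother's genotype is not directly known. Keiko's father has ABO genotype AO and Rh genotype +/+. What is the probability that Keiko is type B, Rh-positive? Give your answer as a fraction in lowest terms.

Keiko's mother's ABO genotype from BO × AA: 1/2 AB, 1/2 AO.
Crossing each possibility with the father AO and summing P(type B): 1/2·1/4 + 1/2·0 = 1/8.
Similarly for Rh via the mother's Rh distribution: P(Rh+) = 1.
Independent loci: 1/8 × 1 = 1/8.

1/8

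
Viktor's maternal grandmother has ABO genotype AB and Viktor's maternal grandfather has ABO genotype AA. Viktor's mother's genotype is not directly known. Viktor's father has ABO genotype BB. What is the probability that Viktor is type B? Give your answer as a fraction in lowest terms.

1/4

Viktor's mother's ABO genotype from AB × AA: 1/2 AA, 1/2 AB.
Crossing each possibility with the father BB and summing P(type B): 1/2·0 + 1/2·1/2 = 1/4.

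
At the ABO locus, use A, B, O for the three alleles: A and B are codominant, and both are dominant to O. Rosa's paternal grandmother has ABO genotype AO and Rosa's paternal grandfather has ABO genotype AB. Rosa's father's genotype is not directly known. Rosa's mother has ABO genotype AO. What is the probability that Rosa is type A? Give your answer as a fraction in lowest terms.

Rosa's father's ABO genotype from AO × AB: 1/4 AA, 1/4 AB, 1/4 AO, 1/4 BO.
Crossing each possibility with the mother AO and summing P(type A): 1/4·1 + 1/4·1/2 + 1/4·3/4 + 1/4·1/4 = 5/8.

5/8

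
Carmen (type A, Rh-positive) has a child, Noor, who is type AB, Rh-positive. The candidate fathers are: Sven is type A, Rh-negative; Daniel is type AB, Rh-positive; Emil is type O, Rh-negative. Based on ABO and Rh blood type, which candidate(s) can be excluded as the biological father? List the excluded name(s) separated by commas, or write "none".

Sven, Emil

A candidate is excluded only if no genotype consistent with his phenotype could produce a type AB, Rh-positive child with a type A, Rh-positive mother.
Sven (type A, Rh-): no genotype consistent with that phenotype can produce a type-AB Rh+ child with a type-A mother.
Emil (type O, Rh-): no genotype consistent with that phenotype can produce a type-AB Rh+ child with a type-A mother.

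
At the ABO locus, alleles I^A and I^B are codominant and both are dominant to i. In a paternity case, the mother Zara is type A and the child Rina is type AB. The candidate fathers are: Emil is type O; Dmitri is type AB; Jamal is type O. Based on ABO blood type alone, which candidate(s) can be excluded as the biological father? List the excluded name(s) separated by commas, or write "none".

A candidate is excluded only if no genotype consistent with his phenotype could produce a type AB child with a type A mother.
Emil (type O): no genotype consistent with that phenotype can produce a type-AB child with a type-A mother.
Jamal (type O): no genotype consistent with that phenotype can produce a type-AB child with a type-A mother.

Emil, Jamal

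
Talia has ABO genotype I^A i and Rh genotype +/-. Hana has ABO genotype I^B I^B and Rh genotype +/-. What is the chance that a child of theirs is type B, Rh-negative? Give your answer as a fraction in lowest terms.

ABO cross I^A i × I^B I^B → offspring phenotypes: 1/2 B, 1/2 AB.
Rh cross +/- × +/- → 3/4 Rh+, 1/4 Rh-.
Independent loci: P(type B, Rh-negative) = 1/2 × 1/4 = 1/8.

1/8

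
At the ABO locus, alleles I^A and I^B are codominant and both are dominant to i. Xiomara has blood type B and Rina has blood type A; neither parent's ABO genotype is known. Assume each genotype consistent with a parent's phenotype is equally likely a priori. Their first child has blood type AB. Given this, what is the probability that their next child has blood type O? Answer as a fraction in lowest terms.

1/36

Possible genotypes: Xiomara ∈ {I^B I^B, I^B i}; Rina ∈ {I^A I^A, I^A i}.
Weight each parental genotype pair by prior × P(type-AB child):
  I^B I^B × I^A I^A: posterior weight 4/9; P(next child type O) = 0.
  I^B I^B × I^A i: posterior weight 2/9; P(next child type O) = 0.
  I^B i × I^A I^A: posterior weight 2/9; P(next child type O) = 0.
  I^B i × I^A i: posterior weight 1/9; P(next child type O) = 1/4.
Weighted sum = 1/36.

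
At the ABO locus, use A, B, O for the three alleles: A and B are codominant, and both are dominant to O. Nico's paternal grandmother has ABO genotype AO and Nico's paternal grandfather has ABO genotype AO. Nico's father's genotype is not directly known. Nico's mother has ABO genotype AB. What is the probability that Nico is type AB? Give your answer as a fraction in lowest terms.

1/4

Nico's father's ABO genotype from AO × AO: 1/4 AA, 1/2 AO, 1/4 OO.
Crossing each possibility with the mother AB and summing P(type AB): 1/4·1/2 + 1/2·1/4 + 1/4·0 = 1/4.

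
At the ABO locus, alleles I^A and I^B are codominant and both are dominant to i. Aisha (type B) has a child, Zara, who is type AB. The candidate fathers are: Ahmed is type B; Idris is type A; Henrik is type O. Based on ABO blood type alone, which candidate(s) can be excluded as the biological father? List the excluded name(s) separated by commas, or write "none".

A candidate is excluded only if no genotype consistent with his phenotype could produce a type AB child with a type B mother.
Ahmed (type B): no genotype consistent with that phenotype can produce a type-AB child with a type-B mother.
Henrik (type O): no genotype consistent with that phenotype can produce a type-AB child with a type-B mother.

Ahmed, Henrik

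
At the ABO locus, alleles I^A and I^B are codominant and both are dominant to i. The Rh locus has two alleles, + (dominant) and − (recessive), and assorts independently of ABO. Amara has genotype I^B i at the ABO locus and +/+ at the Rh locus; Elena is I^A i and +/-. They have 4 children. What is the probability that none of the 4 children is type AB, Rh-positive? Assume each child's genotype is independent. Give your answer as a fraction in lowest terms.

81/256

ABO cross I^B i × I^A i → 1/4 O, 1/4 A, 1/4 B, 1/4 AB.
Rh cross +/+ × +/- → 1 Rh+; so P(type AB, Rh-positive) = 1/4 × 1 = 1/4 per child.
P(not type AB, Rh-positive) = 3/4 for one child; (3/4)^4 = 81/256.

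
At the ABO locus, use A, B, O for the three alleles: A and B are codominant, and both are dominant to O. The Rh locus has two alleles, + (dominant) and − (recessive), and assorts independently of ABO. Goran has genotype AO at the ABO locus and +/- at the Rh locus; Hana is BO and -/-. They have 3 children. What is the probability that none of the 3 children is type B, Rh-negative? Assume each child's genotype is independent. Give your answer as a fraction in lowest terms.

343/512

ABO cross AO × BO → 1/4 O, 1/4 A, 1/4 B, 1/4 AB.
Rh cross +/- × -/- → 1/2 Rh+, 1/2 Rh-; so P(type B, Rh-negative) = 1/4 × 1/2 = 1/8 per child.
P(not type B, Rh-negative) = 7/8 for one child; (7/8)^3 = 343/512.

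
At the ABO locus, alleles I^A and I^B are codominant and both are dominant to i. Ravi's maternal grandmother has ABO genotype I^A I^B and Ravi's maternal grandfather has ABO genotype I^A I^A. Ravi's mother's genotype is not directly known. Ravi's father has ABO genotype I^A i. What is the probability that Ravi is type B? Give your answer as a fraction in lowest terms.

1/8

Ravi's mother's ABO genotype from I^A I^B × I^A I^A: 1/2 I^A I^A, 1/2 I^A I^B.
Crossing each possibility with the father I^A i and summing P(type B): 1/2·0 + 1/2·1/4 = 1/8.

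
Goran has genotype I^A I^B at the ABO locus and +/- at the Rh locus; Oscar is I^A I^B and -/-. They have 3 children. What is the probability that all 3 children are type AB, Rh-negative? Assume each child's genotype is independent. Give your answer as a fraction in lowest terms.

ABO cross I^A I^B × I^A I^B → 1/4 A, 1/4 B, 1/2 AB.
Rh cross +/- × -/- → 1/2 Rh+, 1/2 Rh-; so P(type AB, Rh-negative) = 1/2 × 1/2 = 1/4 per child.
All 3 independent: (1/4)^3 = 1/64.

1/64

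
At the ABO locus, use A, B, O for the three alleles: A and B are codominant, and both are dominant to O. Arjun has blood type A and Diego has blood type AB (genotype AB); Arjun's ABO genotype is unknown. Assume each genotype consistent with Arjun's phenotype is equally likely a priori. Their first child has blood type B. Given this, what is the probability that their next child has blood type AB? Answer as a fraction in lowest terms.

1/4

Possible genotypes: Arjun ∈ {AA, AO}; Diego ∈ {AB}.
Weight each parental genotype pair by prior × P(type-B child):
  AO × AB: posterior weight 1; P(next child type AB) = 1/4.
Weighted sum = 1/4.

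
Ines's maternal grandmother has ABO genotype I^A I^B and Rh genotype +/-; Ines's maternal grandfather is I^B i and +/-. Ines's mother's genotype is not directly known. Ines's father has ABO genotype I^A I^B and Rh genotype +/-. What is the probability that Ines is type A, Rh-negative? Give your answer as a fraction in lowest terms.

Ines's mother's ABO genotype from I^A I^B × I^B i: 1/4 I^A I^B, 1/4 I^A i, 1/4 I^B I^B, 1/4 I^B i.
Crossing each possibility with the father I^A I^B and summing P(type A): 1/4·1/4 + 1/4·1/2 + 1/4·0 + 1/4·1/4 = 1/4.
Similarly for Rh via the mother's Rh distribution: P(Rh-) = 1/4.
Independent loci: 1/4 × 1/4 = 1/16.

1/16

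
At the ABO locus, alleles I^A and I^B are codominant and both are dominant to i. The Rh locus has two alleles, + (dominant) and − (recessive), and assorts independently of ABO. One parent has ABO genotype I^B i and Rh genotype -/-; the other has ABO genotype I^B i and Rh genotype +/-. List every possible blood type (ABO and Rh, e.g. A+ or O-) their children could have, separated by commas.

O+, O-, B+, B-

Gametes from I^B i × I^B i give offspring ABO genotypes I^B I^B, I^B i, i i, i.e. phenotypes O, B.
Rh cross -/- × +/- → phenotypes Rh+, Rh-.
Combining independently: O+, O-, B+, B-.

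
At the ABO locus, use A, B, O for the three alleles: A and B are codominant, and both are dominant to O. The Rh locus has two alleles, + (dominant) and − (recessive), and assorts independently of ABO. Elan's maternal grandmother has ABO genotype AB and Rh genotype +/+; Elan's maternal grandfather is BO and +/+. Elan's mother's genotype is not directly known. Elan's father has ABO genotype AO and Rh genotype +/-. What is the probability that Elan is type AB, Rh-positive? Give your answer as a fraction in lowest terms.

1/4

Elan's mother's ABO genotype from AB × BO: 1/4 AB, 1/4 AO, 1/4 BB, 1/4 BO.
Crossing each possibility with the father AO and summing P(type AB): 1/4·1/4 + 1/4·0 + 1/4·1/2 + 1/4·1/4 = 1/4.
Similarly for Rh via the mother's Rh distribution: P(Rh+) = 1.
Independent loci: 1/4 × 1 = 1/4.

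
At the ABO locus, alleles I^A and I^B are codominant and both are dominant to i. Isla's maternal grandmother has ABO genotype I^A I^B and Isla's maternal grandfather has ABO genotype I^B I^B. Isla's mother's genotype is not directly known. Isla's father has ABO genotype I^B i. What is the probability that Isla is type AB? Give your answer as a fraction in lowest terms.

Isla's mother's ABO genotype from I^A I^B × I^B I^B: 1/2 I^A I^B, 1/2 I^B I^B.
Crossing each possibility with the father I^B i and summing P(type AB): 1/2·1/4 + 1/2·0 = 1/8.

1/8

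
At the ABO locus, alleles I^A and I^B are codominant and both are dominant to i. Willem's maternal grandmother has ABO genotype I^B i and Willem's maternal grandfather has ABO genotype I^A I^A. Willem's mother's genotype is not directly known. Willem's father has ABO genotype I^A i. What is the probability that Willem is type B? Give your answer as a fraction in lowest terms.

1/8

Willem's mother's ABO genotype from I^B i × I^A I^A: 1/2 I^A I^B, 1/2 I^A i.
Crossing each possibility with the father I^A i and summing P(type B): 1/2·1/4 + 1/2·0 = 1/8.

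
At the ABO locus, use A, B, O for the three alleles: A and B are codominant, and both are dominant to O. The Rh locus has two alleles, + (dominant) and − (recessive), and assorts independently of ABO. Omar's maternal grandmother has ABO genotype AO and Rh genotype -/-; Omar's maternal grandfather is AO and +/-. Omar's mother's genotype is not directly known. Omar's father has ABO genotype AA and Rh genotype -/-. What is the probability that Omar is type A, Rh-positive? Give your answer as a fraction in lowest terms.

Omar's mother's ABO genotype from AO × AO: 1/4 AA, 1/2 AO, 1/4 OO.
Crossing each possibility with the father AA and summing P(type A): 1/4·1 + 1/2·1 + 1/4·1 = 1.
Similarly for Rh via the mother's Rh distribution: P(Rh+) = 1/4.
Independent loci: 1 × 1/4 = 1/4.

1/4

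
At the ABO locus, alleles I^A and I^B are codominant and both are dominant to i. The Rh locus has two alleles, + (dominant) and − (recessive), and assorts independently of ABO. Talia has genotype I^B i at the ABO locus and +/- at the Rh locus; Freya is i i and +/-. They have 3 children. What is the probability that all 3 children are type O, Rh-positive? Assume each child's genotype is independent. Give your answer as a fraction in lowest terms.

27/512

ABO cross I^B i × i i → 1/2 O, 1/2 B.
Rh cross +/- × +/- → 3/4 Rh+, 1/4 Rh-; so P(type O, Rh-positive) = 1/2 × 3/4 = 3/8 per child.
All 3 independent: (3/8)^3 = 27/512.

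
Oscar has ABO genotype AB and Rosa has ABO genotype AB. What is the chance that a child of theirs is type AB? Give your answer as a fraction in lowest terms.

ABO cross AB × AB → offspring phenotypes: 1/4 A, 1/4 B, 1/2 AB.
So P(type AB) = 1/2.

1/2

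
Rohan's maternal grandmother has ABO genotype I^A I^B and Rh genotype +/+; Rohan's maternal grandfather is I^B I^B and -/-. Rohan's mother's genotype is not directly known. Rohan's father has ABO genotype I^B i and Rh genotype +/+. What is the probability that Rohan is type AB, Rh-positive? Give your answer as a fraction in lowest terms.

Rohan's mother's ABO genotype from I^A I^B × I^B I^B: 1/2 I^A I^B, 1/2 I^B I^B.
Crossing each possibility with the father I^B i and summing P(type AB): 1/2·1/4 + 1/2·0 = 1/8.
Similarly for Rh via the mother's Rh distribution: P(Rh+) = 1.
Independent loci: 1/8 × 1 = 1/8.

1/8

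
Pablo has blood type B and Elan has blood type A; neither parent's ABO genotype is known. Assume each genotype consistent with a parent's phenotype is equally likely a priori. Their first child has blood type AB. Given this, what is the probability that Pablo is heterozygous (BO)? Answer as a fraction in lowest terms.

1/3

Possible genotypes: Pablo ∈ {BB, BO}; Elan ∈ {AA, AO}.
Weight each parental genotype pair by prior × P(type-AB child):
  BB × AA: posterior weight 4/9.
  BB × AO: posterior weight 2/9.
  BO × AA: posterior weight 2/9.
  BO × AO: posterior weight 1/9.
Sum the posterior weight over pairs where Pablo is BO: 1/3.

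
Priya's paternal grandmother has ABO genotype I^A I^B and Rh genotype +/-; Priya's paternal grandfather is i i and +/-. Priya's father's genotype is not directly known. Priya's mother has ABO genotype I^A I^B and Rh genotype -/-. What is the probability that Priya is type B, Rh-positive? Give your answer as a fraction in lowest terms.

3/16

Priya's father's ABO genotype from I^A I^B × i i: 1/2 I^A i, 1/2 I^B i.
Crossing each possibility with the mother I^A I^B and summing P(type B): 1/2·1/4 + 1/2·1/2 = 3/8.
Similarly for Rh via the father's Rh distribution: P(Rh+) = 1/2.
Independent loci: 3/8 × 1/2 = 3/16.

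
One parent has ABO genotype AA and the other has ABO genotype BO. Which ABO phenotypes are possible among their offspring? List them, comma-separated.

Gametes from AA × BO give offspring ABO genotypes AB, AO, i.e. phenotypes A, AB.

A, AB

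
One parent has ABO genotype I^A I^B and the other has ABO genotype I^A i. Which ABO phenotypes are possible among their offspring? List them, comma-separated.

A, B, AB

Gametes from I^A I^B × I^A i give offspring ABO genotypes I^A I^A, I^A I^B, I^A i, I^B i, i.e. phenotypes A, B, AB.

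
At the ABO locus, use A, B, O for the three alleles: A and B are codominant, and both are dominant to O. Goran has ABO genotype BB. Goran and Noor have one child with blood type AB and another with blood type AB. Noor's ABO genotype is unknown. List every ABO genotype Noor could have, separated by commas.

AA, AB, AO

For each candidate genotype of Noor, check whether crossing it with BB can produce every observed child phenotype.
  AA → possible child types {AB} ✓
  AB → possible child types {B, AB} ✓
  AO → possible child types {B, AB} ✓
  BB → possible child types {B} ✗
  BO → possible child types {B} ✗
  OO → possible child types {B} ✗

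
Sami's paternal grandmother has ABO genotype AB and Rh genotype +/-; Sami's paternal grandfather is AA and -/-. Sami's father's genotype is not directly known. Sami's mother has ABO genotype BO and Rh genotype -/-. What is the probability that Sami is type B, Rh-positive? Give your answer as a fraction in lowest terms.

1/16

Sami's father's ABO genotype from AB × AA: 1/2 AA, 1/2 AB.
Crossing each possibility with the mother BO and summing P(type B): 1/2·0 + 1/2·1/2 = 1/4.
Similarly for Rh via the father's Rh distribution: P(Rh+) = 1/4.
Independent loci: 1/4 × 1/4 = 1/16.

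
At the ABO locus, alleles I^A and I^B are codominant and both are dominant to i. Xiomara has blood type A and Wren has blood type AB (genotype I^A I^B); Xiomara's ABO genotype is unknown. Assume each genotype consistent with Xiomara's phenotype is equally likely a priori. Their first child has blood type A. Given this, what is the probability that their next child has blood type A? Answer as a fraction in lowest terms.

1/2

Possible genotypes: Xiomara ∈ {I^A I^A, I^A i}; Wren ∈ {I^A I^B}.
Weight each parental genotype pair by prior × P(type-A child):
  I^A I^A × I^A I^B: posterior weight 1/2; P(next child type A) = 1/2.
  I^A i × I^A I^B: posterior weight 1/2; P(next child type A) = 1/2.
Weighted sum = 1/2.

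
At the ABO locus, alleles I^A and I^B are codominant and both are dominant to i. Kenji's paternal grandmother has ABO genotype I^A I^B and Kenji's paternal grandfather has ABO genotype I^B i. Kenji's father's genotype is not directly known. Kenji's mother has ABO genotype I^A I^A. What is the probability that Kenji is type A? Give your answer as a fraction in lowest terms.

1/2

Kenji's father's ABO genotype from I^A I^B × I^B i: 1/4 I^A I^B, 1/4 I^A i, 1/4 I^B I^B, 1/4 I^B i.
Crossing each possibility with the mother I^A I^A and summing P(type A): 1/4·1/2 + 1/4·1 + 1/4·0 + 1/4·1/2 = 1/2.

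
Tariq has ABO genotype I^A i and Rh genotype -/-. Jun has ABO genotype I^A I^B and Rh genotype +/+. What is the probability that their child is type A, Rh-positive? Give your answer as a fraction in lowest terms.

ABO cross I^A i × I^A I^B → offspring phenotypes: 1/2 A, 1/4 B, 1/4 AB.
Rh cross -/- × +/+ → 1 Rh+.
Independent loci: P(type A, Rh-positive) = 1/2 × 1 = 1/2.

1/2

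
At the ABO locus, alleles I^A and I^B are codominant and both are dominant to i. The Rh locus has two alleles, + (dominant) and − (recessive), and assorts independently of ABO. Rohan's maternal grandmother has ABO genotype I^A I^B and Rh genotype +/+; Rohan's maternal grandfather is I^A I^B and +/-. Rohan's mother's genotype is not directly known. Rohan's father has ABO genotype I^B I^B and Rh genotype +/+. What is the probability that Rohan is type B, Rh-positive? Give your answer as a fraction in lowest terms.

Rohan's mother's ABO genotype from I^A I^B × I^A I^B: 1/4 I^A I^A, 1/2 I^A I^B, 1/4 I^B I^B.
Crossing each possibility with the father I^B I^B and summing P(type B): 1/4·0 + 1/2·1/2 + 1/4·1 = 1/2.
Similarly for Rh via the mother's Rh distribution: P(Rh+) = 1.
Independent loci: 1/2 × 1 = 1/2.

1/2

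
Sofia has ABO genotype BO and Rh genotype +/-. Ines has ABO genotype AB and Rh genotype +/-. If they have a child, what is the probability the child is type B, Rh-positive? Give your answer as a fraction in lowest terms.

ABO cross BO × AB → offspring phenotypes: 1/4 A, 1/2 B, 1/4 AB.
Rh cross +/- × +/- → 3/4 Rh+, 1/4 Rh-.
Independent loci: P(type B, Rh-positive) = 1/2 × 3/4 = 3/8.

3/8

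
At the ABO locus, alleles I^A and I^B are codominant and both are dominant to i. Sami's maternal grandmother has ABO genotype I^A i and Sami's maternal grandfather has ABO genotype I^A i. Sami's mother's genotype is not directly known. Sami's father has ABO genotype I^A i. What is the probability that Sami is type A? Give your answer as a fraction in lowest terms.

Sami's mother's ABO genotype from I^A i × I^A i: 1/4 I^A I^A, 1/2 I^A i, 1/4 i i.
Crossing each possibility with the father I^A i and summing P(type A): 1/4·1 + 1/2·3/4 + 1/4·1/2 = 3/4.

3/4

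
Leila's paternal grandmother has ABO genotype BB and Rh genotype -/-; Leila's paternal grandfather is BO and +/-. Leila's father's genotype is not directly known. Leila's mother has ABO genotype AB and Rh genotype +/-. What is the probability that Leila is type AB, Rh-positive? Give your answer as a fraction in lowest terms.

15/64

Leila's father's ABO genotype from BB × BO: 1/2 BB, 1/2 BO.
Crossing each possibility with the mother AB and summing P(type AB): 1/2·1/2 + 1/2·1/4 = 3/8.
Similarly for Rh via the father's Rh distribution: P(Rh+) = 5/8.
Independent loci: 3/8 × 5/8 = 15/64.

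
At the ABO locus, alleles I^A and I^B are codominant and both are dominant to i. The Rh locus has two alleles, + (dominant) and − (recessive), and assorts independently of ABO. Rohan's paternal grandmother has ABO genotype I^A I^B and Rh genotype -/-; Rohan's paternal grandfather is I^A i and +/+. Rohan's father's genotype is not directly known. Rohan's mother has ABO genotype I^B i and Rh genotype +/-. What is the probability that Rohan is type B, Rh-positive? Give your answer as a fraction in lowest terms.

9/32

Rohan's father's ABO genotype from I^A I^B × I^A i: 1/4 I^A I^A, 1/4 I^A I^B, 1/4 I^A i, 1/4 I^B i.
Crossing each possibility with the mother I^B i and summing P(type B): 1/4·0 + 1/4·1/2 + 1/4·1/4 + 1/4·3/4 = 3/8.
Similarly for Rh via the father's Rh distribution: P(Rh+) = 3/4.
Independent loci: 3/8 × 3/4 = 9/32.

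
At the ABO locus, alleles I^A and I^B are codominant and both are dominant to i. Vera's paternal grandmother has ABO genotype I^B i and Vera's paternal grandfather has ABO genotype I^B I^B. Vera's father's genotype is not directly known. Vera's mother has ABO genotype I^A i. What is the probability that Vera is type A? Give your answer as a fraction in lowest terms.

Vera's father's ABO genotype from I^B i × I^B I^B: 1/2 I^B I^B, 1/2 I^B i.
Crossing each possibility with the mother I^A i and summing P(type A): 1/2·0 + 1/2·1/4 = 1/8.

1/8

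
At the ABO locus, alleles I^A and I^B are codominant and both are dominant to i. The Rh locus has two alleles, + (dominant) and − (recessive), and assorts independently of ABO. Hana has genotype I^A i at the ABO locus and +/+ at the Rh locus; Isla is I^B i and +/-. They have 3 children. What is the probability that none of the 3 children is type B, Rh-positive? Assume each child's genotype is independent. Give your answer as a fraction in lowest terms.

ABO cross I^A i × I^B i → 1/4 O, 1/4 A, 1/4 B, 1/4 AB.
Rh cross +/+ × +/- → 1 Rh+; so P(type B, Rh-positive) = 1/4 × 1 = 1/4 per child.
P(not type B, Rh-positive) = 3/4 for one child; (3/4)^3 = 27/64.

27/64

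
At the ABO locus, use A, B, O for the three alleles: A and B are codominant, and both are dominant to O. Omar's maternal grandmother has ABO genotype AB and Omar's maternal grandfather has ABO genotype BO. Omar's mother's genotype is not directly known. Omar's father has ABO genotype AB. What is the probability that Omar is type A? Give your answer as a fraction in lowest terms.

Omar's mother's ABO genotype from AB × BO: 1/4 AB, 1/4 AO, 1/4 BB, 1/4 BO.
Crossing each possibility with the father AB and summing P(type A): 1/4·1/4 + 1/4·1/2 + 1/4·0 + 1/4·1/4 = 1/4.

1/4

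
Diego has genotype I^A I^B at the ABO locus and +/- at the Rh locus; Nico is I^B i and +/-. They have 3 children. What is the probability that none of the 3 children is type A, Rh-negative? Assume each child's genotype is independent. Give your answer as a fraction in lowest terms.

3375/4096

ABO cross I^A I^B × I^B i → 1/4 A, 1/2 B, 1/4 AB.
Rh cross +/- × +/- → 3/4 Rh+, 1/4 Rh-; so P(type A, Rh-negative) = 1/4 × 1/4 = 1/16 per child.
P(not type A, Rh-negative) = 15/16 for one child; (15/16)^3 = 3375/4096.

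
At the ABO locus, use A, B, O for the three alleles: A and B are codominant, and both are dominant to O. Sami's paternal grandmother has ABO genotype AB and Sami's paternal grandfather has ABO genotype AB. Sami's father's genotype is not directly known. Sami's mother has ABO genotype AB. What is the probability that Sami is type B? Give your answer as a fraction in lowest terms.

1/4

Sami's father's ABO genotype from AB × AB: 1/4 AA, 1/2 AB, 1/4 BB.
Crossing each possibility with the mother AB and summing P(type B): 1/4·0 + 1/2·1/4 + 1/4·1/2 = 1/4.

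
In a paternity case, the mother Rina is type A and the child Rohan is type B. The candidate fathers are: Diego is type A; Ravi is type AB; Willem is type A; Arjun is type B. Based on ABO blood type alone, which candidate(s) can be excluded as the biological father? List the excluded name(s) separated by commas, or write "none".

Diego, Willem

A candidate is excluded only if no genotype consistent with his phenotype could produce a type B child with a type A mother.
Diego (type A): no genotype consistent with that phenotype can produce a type-B child with a type-A mother.
Willem (type A): no genotype consistent with that phenotype can produce a type-B child with a type-A mother.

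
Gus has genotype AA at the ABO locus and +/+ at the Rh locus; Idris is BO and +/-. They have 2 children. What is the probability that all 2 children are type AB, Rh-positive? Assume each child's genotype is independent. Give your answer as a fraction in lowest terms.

1/4

ABO cross AA × BO → 1/2 A, 1/2 AB.
Rh cross +/+ × +/- → 1 Rh+; so P(type AB, Rh-positive) = 1/2 × 1 = 1/2 per child.
All 2 independent: (1/2)^2 = 1/4.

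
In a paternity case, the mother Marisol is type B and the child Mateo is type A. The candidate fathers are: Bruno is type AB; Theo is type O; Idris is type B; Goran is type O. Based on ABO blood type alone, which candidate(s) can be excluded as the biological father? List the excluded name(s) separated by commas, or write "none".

Theo, Idris, Goran

A candidate is excluded only if no genotype consistent with his phenotype could produce a type A child with a type B mother.
Theo (type O): no genotype consistent with that phenotype can produce a type-A child with a type-B mother.
Idris (type B): no genotype consistent with that phenotype can produce a type-A child with a type-B mother.
Goran (type O): no genotype consistent with that phenotype can produce a type-A child with a type-B mother.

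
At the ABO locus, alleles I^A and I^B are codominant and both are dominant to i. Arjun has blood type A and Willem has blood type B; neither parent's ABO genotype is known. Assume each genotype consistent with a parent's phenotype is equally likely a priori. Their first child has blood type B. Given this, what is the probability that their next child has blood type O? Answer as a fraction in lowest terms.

Possible genotypes: Arjun ∈ {I^A I^A, I^A i}; Willem ∈ {I^B I^B, I^B i}.
Weight each parental genotype pair by prior × P(type-B child):
  I^A i × I^B I^B: posterior weight 2/3; P(next child type O) = 0.
  I^A i × I^B i: posterior weight 1/3; P(next child type O) = 1/4.
Weighted sum = 1/12.

1/12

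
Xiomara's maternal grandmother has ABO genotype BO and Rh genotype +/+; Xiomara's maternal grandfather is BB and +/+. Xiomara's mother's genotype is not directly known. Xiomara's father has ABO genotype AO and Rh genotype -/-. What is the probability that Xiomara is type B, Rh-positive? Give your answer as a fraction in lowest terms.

3/8

Xiomara's mother's ABO genotype from BO × BB: 1/2 BB, 1/2 BO.
Crossing each possibility with the father AO and summing P(type B): 1/2·1/2 + 1/2·1/4 = 3/8.
Similarly for Rh via the mother's Rh distribution: P(Rh+) = 1.
Independent loci: 3/8 × 1 = 3/8.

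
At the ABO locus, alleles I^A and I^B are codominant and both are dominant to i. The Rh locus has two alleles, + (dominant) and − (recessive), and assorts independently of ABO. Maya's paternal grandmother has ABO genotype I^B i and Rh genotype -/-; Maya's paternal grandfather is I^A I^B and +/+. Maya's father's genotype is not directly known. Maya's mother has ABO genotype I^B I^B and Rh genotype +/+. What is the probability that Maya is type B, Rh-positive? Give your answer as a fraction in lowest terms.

Maya's father's ABO genotype from I^B i × I^A I^B: 1/4 I^A I^B, 1/4 I^A i, 1/4 I^B I^B, 1/4 I^B i.
Crossing each possibility with the mother I^B I^B and summing P(type B): 1/4·1/2 + 1/4·1/2 + 1/4·1 + 1/4·1 = 3/4.
Similarly for Rh via the father's Rh distribution: P(Rh+) = 1.
Independent loci: 3/4 × 1 = 3/4.

3/4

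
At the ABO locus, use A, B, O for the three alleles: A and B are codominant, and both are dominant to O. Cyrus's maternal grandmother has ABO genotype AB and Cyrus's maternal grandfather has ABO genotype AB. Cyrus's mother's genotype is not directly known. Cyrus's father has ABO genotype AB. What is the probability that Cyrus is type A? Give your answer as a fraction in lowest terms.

1/4

Cyrus's mother's ABO genotype from AB × AB: 1/4 AA, 1/2 AB, 1/4 BB.
Crossing each possibility with the father AB and summing P(type A): 1/4·1/2 + 1/2·1/4 + 1/4·0 = 1/4.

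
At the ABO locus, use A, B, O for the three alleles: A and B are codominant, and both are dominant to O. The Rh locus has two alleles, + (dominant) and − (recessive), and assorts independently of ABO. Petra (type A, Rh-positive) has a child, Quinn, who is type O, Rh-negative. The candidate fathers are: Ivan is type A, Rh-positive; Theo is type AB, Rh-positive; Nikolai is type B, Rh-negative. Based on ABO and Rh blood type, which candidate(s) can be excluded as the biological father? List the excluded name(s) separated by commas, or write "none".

A candidate is excluded only if no genotype consistent with his phenotype could produce a type O, Rh-negative child with a type A, Rh-positive mother.
Theo (type AB, Rh+): no genotype consistent with that phenotype can produce a type-O Rh- child with a type-A mother.

Theo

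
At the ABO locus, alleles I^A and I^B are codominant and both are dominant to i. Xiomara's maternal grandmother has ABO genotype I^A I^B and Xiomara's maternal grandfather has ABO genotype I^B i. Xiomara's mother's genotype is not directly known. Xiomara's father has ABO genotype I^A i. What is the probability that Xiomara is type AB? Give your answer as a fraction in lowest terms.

Xiomara's mother's ABO genotype from I^A I^B × I^B i: 1/4 I^A I^B, 1/4 I^A i, 1/4 I^B I^B, 1/4 I^B i.
Crossing each possibility with the father I^A i and summing P(type AB): 1/4·1/4 + 1/4·0 + 1/4·1/2 + 1/4·1/4 = 1/4.

1/4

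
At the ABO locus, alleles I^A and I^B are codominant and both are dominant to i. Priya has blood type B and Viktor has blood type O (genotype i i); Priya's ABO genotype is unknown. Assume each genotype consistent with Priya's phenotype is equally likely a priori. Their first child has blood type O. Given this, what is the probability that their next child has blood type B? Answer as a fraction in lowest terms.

1/2

Possible genotypes: Priya ∈ {I^B I^B, I^B i}; Viktor ∈ {i i}.
Weight each parental genotype pair by prior × P(type-O child):
  I^B i × i i: posterior weight 1; P(next child type B) = 1/2.
Weighted sum = 1/2.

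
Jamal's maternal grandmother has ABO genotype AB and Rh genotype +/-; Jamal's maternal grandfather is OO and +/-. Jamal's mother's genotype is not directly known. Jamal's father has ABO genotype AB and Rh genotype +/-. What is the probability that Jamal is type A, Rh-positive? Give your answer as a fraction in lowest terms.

Jamal's mother's ABO genotype from AB × OO: 1/2 AO, 1/2 BO.
Crossing each possibility with the father AB and summing P(type A): 1/2·1/2 + 1/2·1/4 = 3/8.
Similarly for Rh via the mother's Rh distribution: P(Rh+) = 3/4.
Independent loci: 3/8 × 3/4 = 9/32.

9/32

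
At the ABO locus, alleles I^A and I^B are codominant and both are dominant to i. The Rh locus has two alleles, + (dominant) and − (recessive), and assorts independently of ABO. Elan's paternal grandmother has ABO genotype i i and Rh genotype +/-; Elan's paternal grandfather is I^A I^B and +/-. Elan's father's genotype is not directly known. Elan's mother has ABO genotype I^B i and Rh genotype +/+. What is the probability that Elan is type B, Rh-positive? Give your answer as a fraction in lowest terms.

Elan's father's ABO genotype from i i × I^A I^B: 1/2 I^A i, 1/2 I^B i.
Crossing each possibility with the mother I^B i and summing P(type B): 1/2·1/4 + 1/2·3/4 = 1/2.
Similarly for Rh via the father's Rh distribution: P(Rh+) = 1.
Independent loci: 1/2 × 1 = 1/2.

1/2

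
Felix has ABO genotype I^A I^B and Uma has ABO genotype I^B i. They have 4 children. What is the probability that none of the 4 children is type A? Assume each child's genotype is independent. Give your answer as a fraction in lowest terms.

81/256

ABO cross I^A I^B × I^B i → 1/4 A, 1/2 B, 1/4 AB.
So P(type A) = 1/4 per child.
P(not type A) = 3/4 for one child; (3/4)^4 = 81/256.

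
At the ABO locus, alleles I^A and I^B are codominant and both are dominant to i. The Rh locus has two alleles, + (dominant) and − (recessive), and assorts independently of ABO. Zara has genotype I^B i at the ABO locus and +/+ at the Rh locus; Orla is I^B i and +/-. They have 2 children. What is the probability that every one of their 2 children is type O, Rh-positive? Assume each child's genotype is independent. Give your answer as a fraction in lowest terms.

1/16

ABO cross I^B i × I^B i → 1/4 O, 3/4 B.
Rh cross +/+ × +/- → 1 Rh+; so P(type O, Rh-positive) = 1/4 × 1 = 1/4 per child.
All 2 independent: (1/4)^2 = 1/16.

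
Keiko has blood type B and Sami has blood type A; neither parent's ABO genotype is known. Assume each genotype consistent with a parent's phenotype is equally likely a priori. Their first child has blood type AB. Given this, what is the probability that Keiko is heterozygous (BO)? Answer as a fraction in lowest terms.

1/3

Possible genotypes: Keiko ∈ {BB, BO}; Sami ∈ {AA, AO}.
Weight each parental genotype pair by prior × P(type-AB child):
  BB × AA: posterior weight 4/9.
  BB × AO: posterior weight 2/9.
  BO × AA: posterior weight 2/9.
  BO × AO: posterior weight 1/9.
Sum the posterior weight over pairs where Keiko is BO: 1/3.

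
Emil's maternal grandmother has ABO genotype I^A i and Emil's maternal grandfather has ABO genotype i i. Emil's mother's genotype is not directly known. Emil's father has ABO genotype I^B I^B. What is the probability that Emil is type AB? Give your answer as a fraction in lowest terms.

Emil's mother's ABO genotype from I^A i × i i: 1/2 I^A i, 1/2 i i.
Crossing each possibility with the father I^B I^B and summing P(type AB): 1/2·1/2 + 1/2·0 = 1/4.

1/4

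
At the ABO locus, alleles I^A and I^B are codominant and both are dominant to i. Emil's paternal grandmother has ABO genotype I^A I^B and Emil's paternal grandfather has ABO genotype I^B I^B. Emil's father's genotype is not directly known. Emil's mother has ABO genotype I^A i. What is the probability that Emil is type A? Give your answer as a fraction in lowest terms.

1/4

Emil's father's ABO genotype from I^A I^B × I^B I^B: 1/2 I^A I^B, 1/2 I^B I^B.
Crossing each possibility with the mother I^A i and summing P(type A): 1/2·1/2 + 1/2·0 = 1/4.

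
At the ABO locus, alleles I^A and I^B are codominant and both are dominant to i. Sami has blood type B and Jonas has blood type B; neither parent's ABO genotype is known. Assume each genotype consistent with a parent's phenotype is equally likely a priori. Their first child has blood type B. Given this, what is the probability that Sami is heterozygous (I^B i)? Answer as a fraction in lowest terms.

7/15

Possible genotypes: Sami ∈ {I^B I^B, I^B i}; Jonas ∈ {I^B I^B, I^B i}.
Weight each parental genotype pair by prior × P(type-B child):
  I^B I^B × I^B I^B: posterior weight 4/15.
  I^B I^B × I^B i: posterior weight 4/15.
  I^B i × I^B I^B: posterior weight 4/15.
  I^B i × I^B i: posterior weight 1/5.
Sum the posterior weight over pairs where Sami is I^B i: 7/15.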